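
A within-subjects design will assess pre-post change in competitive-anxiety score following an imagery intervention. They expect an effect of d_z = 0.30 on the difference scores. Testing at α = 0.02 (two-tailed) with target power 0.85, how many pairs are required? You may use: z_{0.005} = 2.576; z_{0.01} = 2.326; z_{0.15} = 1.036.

n = 126 pairs

For a paired (one-sample on differences) test: n = ((z_{α/2} + z_β) / d)².
z_{α/2} + z_β = 2.326 + 1.036 = 3.362.
n = (3.362 / 0.30)² = 11.207² = 125.59.
Round up.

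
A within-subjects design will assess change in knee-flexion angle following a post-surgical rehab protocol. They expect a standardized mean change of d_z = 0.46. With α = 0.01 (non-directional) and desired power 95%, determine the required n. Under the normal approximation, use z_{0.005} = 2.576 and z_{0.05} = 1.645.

For a paired (one-sample on differences) test: n = ((z_{α/2} + z_β) / d)².
z_{α/2} + z_β = 2.576 + 1.645 = 4.221.
n = (4.221 / 0.46)² = 9.176² = 84.20.
Round up.

n = 85 pairs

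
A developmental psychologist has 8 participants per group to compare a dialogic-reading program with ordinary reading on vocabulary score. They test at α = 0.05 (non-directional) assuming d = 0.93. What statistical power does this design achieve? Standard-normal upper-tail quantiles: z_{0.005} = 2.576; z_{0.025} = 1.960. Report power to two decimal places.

power ≈ 0.46

For two equal groups, power = Φ(d·√(n/2) − z_{α/2}).
d·√(n/2) = 0.93 × √(8/2) = 0.93 × 2.000 = 1.860.
z_β = 1.860 − 1.960 = -0.100.
Power = Φ(-0.100) = 0.460.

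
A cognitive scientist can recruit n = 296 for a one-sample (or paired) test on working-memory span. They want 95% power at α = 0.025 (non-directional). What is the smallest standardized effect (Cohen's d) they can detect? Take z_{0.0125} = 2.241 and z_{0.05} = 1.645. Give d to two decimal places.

For a single sample (or paired design) of n = 296: d_min = (z_{α/2} + z_β)/√n.
z-sum = 2.241 + 1.645 = 3.886.
d_min = 3.886 / √296 = 3.886 / 17.205 = 0.226.

d_min ≈ 0.23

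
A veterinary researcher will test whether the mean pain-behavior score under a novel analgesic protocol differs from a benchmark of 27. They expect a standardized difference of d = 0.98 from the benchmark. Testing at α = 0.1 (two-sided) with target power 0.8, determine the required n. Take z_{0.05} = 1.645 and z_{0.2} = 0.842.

n = 7

For a one-sample test: n = ((z_{α/2} + z_β) / d)².
z_{α/2} + z_β = 1.645 + 0.842 = 2.487.
n = (2.487 / 0.98)² = 2.538² = 6.44.
Round up.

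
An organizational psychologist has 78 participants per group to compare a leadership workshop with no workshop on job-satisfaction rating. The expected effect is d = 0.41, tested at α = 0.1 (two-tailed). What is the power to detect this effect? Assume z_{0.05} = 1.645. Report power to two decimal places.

power ≈ 0.82

For two equal groups, power = Φ(d·√(n/2) − z_{α/2}).
d·√(n/2) = 0.41 × √(78/2) = 0.41 × 6.245 = 2.560.
z_β = 2.560 − 1.645 = 0.915.
Power = Φ(0.915) = 0.820.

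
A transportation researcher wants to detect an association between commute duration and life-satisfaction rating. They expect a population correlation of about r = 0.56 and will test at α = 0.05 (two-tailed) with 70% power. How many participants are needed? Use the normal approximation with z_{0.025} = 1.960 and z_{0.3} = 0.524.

n = 19

Fisher's z: C = ½·ln((1+r)/(1−r)) = ½·ln(3.5455) = 0.6328.
n = ((z_{α/2} + z_β)/C)² + 3.
(1.960 + 0.524) / 0.6328 = 2.484 / 0.6328 = 3.925.
n = 3.925² + 3 = 15.41 + 3 = 18.4.
Round up.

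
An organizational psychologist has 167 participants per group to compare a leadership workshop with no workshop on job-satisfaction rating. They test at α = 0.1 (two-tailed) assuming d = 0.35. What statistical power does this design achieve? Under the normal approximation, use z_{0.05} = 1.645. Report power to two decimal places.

power ≈ 0.94

For two equal groups, power = Φ(d·√(n/2) − z_{α/2}).
d·√(n/2) = 0.35 × √(167/2) = 0.35 × 9.138 = 3.198.
z_β = 3.198 − 1.645 = 1.553.
Power = Φ(1.553) = 0.940.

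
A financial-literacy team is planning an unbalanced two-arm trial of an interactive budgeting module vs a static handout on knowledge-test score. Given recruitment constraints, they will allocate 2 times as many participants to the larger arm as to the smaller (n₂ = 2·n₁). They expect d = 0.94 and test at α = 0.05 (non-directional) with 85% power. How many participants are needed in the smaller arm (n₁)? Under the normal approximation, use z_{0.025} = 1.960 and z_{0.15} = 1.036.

n₁ = 16

With allocation ratio k = n₂/n₁ = 2, Var(x̄₁−x̄₂) = σ²(1/n₁ + 1/(k·n₁)) = σ²·(k+1)/(k·n₁).
So n₁ = (1 + 1/k)·((z_{α/2} + z_β)/d)² = 1.500 × (2.996/0.94)².
n₁ = 1.500 × 10.16 = 15.2.
Round up: n₁ = 16, giving n₂ = 2 × 16 = 32.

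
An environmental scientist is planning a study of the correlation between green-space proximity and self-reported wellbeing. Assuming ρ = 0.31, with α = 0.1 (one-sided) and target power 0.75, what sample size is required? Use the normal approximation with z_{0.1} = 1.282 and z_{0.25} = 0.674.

Fisher's z: C = ½·ln((1+r)/(1−r)) = ½·ln(1.8986) = 0.3205.
n = ((z_{α} + z_β)/C)² + 3.
(1.282 + 0.674) / 0.3205 = 1.956 / 0.3205 = 6.103.
n = 6.103² + 3 = 37.25 + 3 = 40.2.
Round up.

n = 41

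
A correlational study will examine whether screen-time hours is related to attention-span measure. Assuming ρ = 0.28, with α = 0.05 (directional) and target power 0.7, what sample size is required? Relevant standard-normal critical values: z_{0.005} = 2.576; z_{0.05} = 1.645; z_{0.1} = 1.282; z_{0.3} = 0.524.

n = 60

Fisher's z: C = ½·ln((1+r)/(1−r)) = ½·ln(1.7778) = 0.2877.
n = ((z_{α} + z_β)/C)² + 3.
(1.645 + 0.524) / 0.2877 = 2.169 / 0.2877 = 7.539.
n = 7.539² + 3 = 56.84 + 3 = 59.8.
Round up.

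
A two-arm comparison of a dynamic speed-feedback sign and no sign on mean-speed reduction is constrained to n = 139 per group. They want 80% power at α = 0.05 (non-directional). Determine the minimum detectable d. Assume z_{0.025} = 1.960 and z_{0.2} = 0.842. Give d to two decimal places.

d_min ≈ 0.34

For two independent groups of n = 139 each: d_min = (z_{α/2} + z_β)·√(2/n).
z-sum = 1.960 + 0.842 = 2.802.
d_min = 2.802 × √(2/139) = 2.802 × 0.1200 = 0.336.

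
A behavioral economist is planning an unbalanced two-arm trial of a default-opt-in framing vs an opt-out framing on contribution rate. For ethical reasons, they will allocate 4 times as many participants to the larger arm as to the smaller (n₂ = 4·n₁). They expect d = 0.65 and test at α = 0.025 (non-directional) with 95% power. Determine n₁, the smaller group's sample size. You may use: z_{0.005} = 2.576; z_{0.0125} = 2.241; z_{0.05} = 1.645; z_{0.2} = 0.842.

With allocation ratio k = n₂/n₁ = 4, Var(x̄₁−x̄₂) = σ²(1/n₁ + 1/(k·n₁)) = σ²·(k+1)/(k·n₁).
So n₁ = (1 + 1/k)·((z_{α/2} + z_β)/d)² = 1.250 × (3.886/0.65)².
n₁ = 1.250 × 35.74 = 44.7.
Round up: n₁ = 45, giving n₂ = 4 × 45 = 180.

n₁ = 45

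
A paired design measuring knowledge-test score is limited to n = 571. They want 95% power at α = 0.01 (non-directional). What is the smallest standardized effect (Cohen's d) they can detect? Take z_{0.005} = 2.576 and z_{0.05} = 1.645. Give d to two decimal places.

For a single sample (or paired design) of n = 571: d_min = (z_{α/2} + z_β)/√n.
z-sum = 2.576 + 1.645 = 4.221.
d_min = 4.221 / √571 = 4.221 / 23.896 = 0.177.

d_min ≈ 0.18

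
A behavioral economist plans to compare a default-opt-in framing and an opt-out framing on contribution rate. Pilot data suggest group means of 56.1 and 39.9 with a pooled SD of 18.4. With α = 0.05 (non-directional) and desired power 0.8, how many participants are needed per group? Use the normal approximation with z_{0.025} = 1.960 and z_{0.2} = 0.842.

Cohen's d = |M₁ − M₂| / SD_pooled = |56.1 − 39.9| / 18.4 = 16.2 / 18.4 = 0.880.
For two independent groups with equal n: n = 2·((z_{α/2} + z_β) / d)².
z_{α/2} + z_β = 1.960 + 0.842 = 2.802.
n = 2 × (2.802 / 0.880)² = 2 × 3.184² = 2 × 10.14 = 20.3.
Round up to the next whole participant.

n = 21 per group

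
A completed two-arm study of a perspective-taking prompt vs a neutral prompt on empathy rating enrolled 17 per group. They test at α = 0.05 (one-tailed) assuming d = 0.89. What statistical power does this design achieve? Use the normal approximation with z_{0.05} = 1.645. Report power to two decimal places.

power ≈ 0.83

For two equal groups, power = Φ(d·√(n/2) − z_{α}).
d·√(n/2) = 0.89 × √(17/2) = 0.89 × 2.915 = 2.595.
z_β = 2.595 − 1.645 = 0.950.
Power = Φ(0.950) = 0.829.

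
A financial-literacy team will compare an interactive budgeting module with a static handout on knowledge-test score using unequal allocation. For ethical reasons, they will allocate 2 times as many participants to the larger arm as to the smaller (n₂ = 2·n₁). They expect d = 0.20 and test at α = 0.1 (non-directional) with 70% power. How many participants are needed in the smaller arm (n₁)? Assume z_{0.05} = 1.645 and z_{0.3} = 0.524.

n₁ = 177

With allocation ratio k = n₂/n₁ = 2, Var(x̄₁−x̄₂) = σ²(1/n₁ + 1/(k·n₁)) = σ²·(k+1)/(k·n₁).
So n₁ = (1 + 1/k)·((z_{α/2} + z_β)/d)² = 1.500 × (2.169/0.20)².
n₁ = 1.500 × 117.61 = 176.4.
Round up: n₁ = 177, giving n₂ = 2 × 177 = 354.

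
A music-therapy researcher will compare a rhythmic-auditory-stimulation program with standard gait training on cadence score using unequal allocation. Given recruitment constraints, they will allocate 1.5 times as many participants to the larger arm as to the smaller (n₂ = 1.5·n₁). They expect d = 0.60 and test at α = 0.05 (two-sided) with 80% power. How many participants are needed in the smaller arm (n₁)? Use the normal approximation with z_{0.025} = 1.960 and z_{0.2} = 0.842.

n₁ = 37

With allocation ratio k = n₂/n₁ = 1.5, Var(x̄₁−x̄₂) = σ²(1/n₁ + 1/(k·n₁)) = σ²·(k+1)/(k·n₁).
So n₁ = (1 + 1/k)·((z_{α/2} + z_β)/d)² = 1.667 × (2.802/0.60)².
n₁ = 1.667 × 21.81 = 36.3.
Round up: n₁ = 37, giving n₂ = ⌈1.5 × 37⌉ = ⌈55.5⌉ = 56.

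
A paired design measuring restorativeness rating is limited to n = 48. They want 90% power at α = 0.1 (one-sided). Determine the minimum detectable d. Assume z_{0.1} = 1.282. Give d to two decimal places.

For a single sample (or paired design) of n = 48: d_min = (z_{α} + z_β)/√n.
z-sum = 1.282 + 1.282 = 2.564.
d_min = 2.564 / √48 = 2.564 / 6.928 = 0.370.

d_min ≈ 0.37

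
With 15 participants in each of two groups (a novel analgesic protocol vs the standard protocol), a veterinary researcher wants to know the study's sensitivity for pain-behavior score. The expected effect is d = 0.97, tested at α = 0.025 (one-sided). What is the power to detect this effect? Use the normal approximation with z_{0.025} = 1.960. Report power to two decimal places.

For two equal groups, power = Φ(d·√(n/2) − z_{α}).
d·√(n/2) = 0.97 × √(15/2) = 0.97 × 2.739 = 2.656.
z_β = 2.656 − 1.960 = 0.696.
Power = Φ(0.696) = 0.757.

power ≈ 0.76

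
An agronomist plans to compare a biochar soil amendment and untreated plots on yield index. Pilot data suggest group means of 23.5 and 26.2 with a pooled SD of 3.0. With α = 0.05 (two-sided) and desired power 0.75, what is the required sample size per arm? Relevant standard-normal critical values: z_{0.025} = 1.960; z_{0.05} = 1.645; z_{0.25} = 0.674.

Cohen's d = |M₁ − M₂| / SD_pooled = |23.5 − 26.2| / 3.0 = 2.7 / 3.0 = 0.900.
For two independent groups with equal n: n = 2·((z_{α/2} + z_β) / d)².
z_{α/2} + z_β = 1.960 + 0.674 = 2.634.
n = 2 × (2.634 / 0.900)² = 2 × 2.927² = 2 × 8.57 = 17.1.
Round up to the next whole participant.

n = 18 per group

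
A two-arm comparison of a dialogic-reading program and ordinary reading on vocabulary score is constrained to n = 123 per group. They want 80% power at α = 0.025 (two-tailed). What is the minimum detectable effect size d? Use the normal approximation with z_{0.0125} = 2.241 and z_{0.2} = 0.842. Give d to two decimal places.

d_min ≈ 0.39

For two independent groups of n = 123 each: d_min = (z_{α/2} + z_β)·√(2/n).
z-sum = 2.241 + 0.842 = 3.083.
d_min = 3.083 × √(2/123) = 3.083 × 0.1275 = 0.393.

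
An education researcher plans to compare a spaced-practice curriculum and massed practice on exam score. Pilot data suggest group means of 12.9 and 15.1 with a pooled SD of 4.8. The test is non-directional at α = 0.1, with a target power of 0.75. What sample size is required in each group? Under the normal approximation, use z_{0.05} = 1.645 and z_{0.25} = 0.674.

Cohen's d = |M₁ − M₂| / SD_pooled = |12.9 − 15.1| / 4.8 = 2.2 / 4.8 = 0.458.
For two independent groups with equal n: n = 2·((z_{α/2} + z_β) / d)².
z_{α/2} + z_β = 1.645 + 0.674 = 2.319.
n = 2 × (2.319 / 0.458)² = 2 × 5.063² = 2 × 25.64 = 51.3.
Round up to the next whole participant.

n = 52 per group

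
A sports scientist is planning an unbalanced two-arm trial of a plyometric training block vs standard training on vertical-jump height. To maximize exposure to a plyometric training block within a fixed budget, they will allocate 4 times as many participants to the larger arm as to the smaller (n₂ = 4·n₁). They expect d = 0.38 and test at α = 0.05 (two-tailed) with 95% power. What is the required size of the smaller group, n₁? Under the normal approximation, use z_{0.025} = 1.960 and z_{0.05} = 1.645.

n₁ = 113

With allocation ratio k = n₂/n₁ = 4, Var(x̄₁−x̄₂) = σ²(1/n₁ + 1/(k·n₁)) = σ²·(k+1)/(k·n₁).
So n₁ = (1 + 1/k)·((z_{α/2} + z_β)/d)² = 1.250 × (3.605/0.38)².
n₁ = 1.250 × 90.00 = 112.5.
Round up: n₁ = 113, giving n₂ = 4 × 113 = 452.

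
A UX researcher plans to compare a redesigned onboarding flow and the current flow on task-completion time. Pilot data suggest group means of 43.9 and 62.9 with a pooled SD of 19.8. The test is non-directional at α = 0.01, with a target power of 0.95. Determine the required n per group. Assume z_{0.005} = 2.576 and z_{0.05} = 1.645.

n = 39 per group

Cohen's d = |M₁ − M₂| / SD_pooled = |43.9 − 62.9| / 19.8 = 19.0 / 19.8 = 0.960.
For two independent groups with equal n: n = 2·((z_{α/2} + z_β) / d)².
z_{α/2} + z_β = 2.576 + 1.645 = 4.221.
n = 2 × (4.221 / 0.960)² = 2 × 4.397² = 2 × 19.33 = 38.7.
Round up to the next whole participant.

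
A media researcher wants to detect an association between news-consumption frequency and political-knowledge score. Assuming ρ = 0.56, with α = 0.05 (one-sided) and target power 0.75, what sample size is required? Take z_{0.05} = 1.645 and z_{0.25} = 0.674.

Fisher's z: C = ½·ln((1+r)/(1−r)) = ½·ln(3.5455) = 0.6328.
n = ((z_{α} + z_β)/C)² + 3.
(1.645 + 0.674) / 0.6328 = 2.319 / 0.6328 = 3.665.
n = 3.665² + 3 = 13.43 + 3 = 16.4.
Round up.

n = 17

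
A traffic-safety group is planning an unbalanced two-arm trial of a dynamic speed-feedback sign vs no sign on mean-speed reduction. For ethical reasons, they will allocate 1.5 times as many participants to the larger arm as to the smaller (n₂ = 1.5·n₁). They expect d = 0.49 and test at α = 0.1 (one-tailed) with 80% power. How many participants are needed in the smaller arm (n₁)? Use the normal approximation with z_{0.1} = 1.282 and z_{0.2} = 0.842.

n₁ = 32

With allocation ratio k = n₂/n₁ = 1.5, Var(x̄₁−x̄₂) = σ²(1/n₁ + 1/(k·n₁)) = σ²·(k+1)/(k·n₁).
So n₁ = (1 + 1/k)·((z_{α} + z_β)/d)² = 1.667 × (2.124/0.49)².
n₁ = 1.667 × 18.79 = 31.3.
Round up: n₁ = 32, giving n₂ = 1.5 × 32 = 48.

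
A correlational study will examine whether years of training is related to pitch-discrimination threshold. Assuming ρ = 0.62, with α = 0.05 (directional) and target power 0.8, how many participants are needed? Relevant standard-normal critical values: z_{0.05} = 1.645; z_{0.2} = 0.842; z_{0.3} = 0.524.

n = 15

Fisher's z: C = ½·ln((1+r)/(1−r)) = ½·ln(4.2632) = 0.7250.
n = ((z_{α} + z_β)/C)² + 3.
(1.645 + 0.842) / 0.7250 = 2.487 / 0.7250 = 3.430.
n = 3.430² + 3 = 11.77 + 3 = 14.8.
Round up.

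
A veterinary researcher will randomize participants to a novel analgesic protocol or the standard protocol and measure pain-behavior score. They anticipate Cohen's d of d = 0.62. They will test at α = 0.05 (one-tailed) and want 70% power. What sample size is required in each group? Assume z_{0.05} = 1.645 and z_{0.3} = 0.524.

For two independent groups with equal n: n = 2·((z_{α} + z_β) / d)².
z_{α} + z_β = 1.645 + 0.524 = 2.169.
n = 2 × (2.169 / 0.62)² = 2 × 3.498² = 2 × 12.24 = 24.5.
Round up to the next whole participant.

n = 25 per group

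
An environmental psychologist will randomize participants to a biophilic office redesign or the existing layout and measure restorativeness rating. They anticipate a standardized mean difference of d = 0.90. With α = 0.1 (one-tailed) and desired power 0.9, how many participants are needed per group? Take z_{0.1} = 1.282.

For two independent groups with equal n: n = 2·((z_{α} + z_β) / d)².
z_{α} + z_β = 1.282 + 1.282 = 2.564.
n = 2 × (2.564 / 0.90)² = 2 × 2.849² = 2 × 8.12 = 16.2.
Round up to the next whole participant.

n = 17 per group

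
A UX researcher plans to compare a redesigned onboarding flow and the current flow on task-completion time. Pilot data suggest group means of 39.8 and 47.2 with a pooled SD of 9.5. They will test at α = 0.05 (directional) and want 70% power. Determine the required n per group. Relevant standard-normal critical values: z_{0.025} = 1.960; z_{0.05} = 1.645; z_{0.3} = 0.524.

Cohen's d = |M₁ − M₂| / SD_pooled = |39.8 − 47.2| / 9.5 = 7.4 / 9.5 = 0.779.
For two independent groups with equal n: n = 2·((z_{α} + z_β) / d)².
z_{α} + z_β = 1.645 + 0.524 = 2.169.
n = 2 × (2.169 / 0.779)² = 2 × 2.784² = 2 × 7.75 = 15.5.
Round up to the next whole participant.

n = 16 per group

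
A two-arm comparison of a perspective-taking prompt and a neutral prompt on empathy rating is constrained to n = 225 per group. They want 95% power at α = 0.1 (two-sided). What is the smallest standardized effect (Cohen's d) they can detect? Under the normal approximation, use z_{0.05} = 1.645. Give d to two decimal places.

d_min ≈ 0.31

For two independent groups of n = 225 each: d_min = (z_{α/2} + z_β)·√(2/n).
z-sum = 1.645 + 1.645 = 3.290.
d_min = 3.290 × √(2/225) = 3.290 × 0.0943 = 0.310.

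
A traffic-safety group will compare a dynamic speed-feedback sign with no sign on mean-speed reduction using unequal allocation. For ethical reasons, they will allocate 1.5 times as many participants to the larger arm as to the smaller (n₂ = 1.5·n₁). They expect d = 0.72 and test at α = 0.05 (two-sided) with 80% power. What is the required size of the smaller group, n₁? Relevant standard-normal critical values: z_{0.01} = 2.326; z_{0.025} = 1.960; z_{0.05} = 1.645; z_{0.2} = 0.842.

With allocation ratio k = n₂/n₁ = 1.5, Var(x̄₁−x̄₂) = σ²(1/n₁ + 1/(k·n₁)) = σ²·(k+1)/(k·n₁).
So n₁ = (1 + 1/k)·((z_{α/2} + z_β)/d)² = 1.667 × (2.802/0.72)².
n₁ = 1.667 × 15.15 = 25.2.
Round up: n₁ = 26, giving n₂ = 1.5 × 26 = 39.

n₁ = 26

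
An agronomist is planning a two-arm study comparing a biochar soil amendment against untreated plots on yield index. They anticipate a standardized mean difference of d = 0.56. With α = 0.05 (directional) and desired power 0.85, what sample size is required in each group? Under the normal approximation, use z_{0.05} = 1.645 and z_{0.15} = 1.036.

For two independent groups with equal n: n = 2·((z_{α} + z_β) / d)².
z_{α} + z_β = 1.645 + 1.036 = 2.681.
n = 2 × (2.681 / 0.56)² = 2 × 4.787² = 2 × 22.92 = 45.8.
Round up to the next whole participant.

n = 46 per group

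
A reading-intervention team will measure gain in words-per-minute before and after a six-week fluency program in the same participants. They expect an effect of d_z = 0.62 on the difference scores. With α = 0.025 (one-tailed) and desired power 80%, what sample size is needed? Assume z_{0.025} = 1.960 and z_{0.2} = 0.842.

For a paired (one-sample on differences) test: n = ((z_{α} + z_β) / d)².
z_{α} + z_β = 1.960 + 0.842 = 2.802.
n = (2.802 / 0.62)² = 4.519² = 20.42.
Round up.

n = 21 pairs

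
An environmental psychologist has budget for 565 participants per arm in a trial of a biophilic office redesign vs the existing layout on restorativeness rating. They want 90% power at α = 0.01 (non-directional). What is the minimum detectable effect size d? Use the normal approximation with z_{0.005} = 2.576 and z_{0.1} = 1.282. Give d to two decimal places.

For two independent groups of n = 565 each: d_min = (z_{α/2} + z_β)·√(2/n).
z-sum = 2.576 + 1.282 = 3.858.
d_min = 3.858 × √(2/565) = 3.858 × 0.0595 = 0.230.

d_min ≈ 0.23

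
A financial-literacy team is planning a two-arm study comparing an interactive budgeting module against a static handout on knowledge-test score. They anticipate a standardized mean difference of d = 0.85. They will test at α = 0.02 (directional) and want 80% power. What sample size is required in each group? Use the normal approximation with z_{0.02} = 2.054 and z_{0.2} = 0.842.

For two independent groups with equal n: n = 2·((z_{α} + z_β) / d)².
z_{α} + z_β = 2.054 + 0.842 = 2.896.
n = 2 × (2.896 / 0.85)² = 2 × 3.407² = 2 × 11.61 = 23.2.
Round up to the next whole participant.

n = 24 per group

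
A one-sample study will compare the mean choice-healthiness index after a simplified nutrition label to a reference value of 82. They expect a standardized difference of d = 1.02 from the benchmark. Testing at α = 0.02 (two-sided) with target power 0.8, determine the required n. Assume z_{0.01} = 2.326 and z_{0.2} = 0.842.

n = 10

For a one-sample test: n = ((z_{α/2} + z_β) / d)².
z_{α/2} + z_β = 2.326 + 0.842 = 3.168.
n = (3.168 / 1.02)² = 3.106² = 9.65.
Round up.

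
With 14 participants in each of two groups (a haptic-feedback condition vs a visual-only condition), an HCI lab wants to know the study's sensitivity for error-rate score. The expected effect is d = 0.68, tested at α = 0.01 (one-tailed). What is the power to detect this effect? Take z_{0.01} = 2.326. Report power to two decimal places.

For two equal groups, power = Φ(d·√(n/2) − z_{α}).
d·√(n/2) = 0.68 × √(14/2) = 0.68 × 2.646 = 1.799.
z_β = 1.799 − 2.326 = -0.527.
Power = Φ(-0.527) = 0.299.

power ≈ 0.30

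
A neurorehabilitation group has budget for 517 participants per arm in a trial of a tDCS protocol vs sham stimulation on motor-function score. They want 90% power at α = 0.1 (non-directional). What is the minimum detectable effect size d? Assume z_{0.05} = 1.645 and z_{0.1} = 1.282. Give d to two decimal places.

d_min ≈ 0.18

For two independent groups of n = 517 each: d_min = (z_{α/2} + z_β)·√(2/n).
z-sum = 1.645 + 1.282 = 2.927.
d_min = 2.927 × √(2/517) = 2.927 × 0.0622 = 0.182.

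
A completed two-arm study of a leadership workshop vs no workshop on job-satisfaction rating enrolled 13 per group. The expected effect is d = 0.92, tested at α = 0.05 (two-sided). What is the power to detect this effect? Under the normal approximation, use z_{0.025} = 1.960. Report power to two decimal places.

For two equal groups, power = Φ(d·√(n/2) − z_{α/2}).
d·√(n/2) = 0.92 × √(13/2) = 0.92 × 2.550 = 2.346.
z_β = 2.346 − 1.960 = 0.386.
Power = Φ(0.386) = 0.650.

power ≈ 0.65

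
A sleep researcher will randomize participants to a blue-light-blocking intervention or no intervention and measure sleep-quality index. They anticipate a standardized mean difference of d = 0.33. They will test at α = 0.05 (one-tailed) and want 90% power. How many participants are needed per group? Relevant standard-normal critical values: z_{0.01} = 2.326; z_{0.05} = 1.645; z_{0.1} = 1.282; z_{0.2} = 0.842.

n = 158 per group

For two independent groups with equal n: n = 2·((z_{α} + z_β) / d)².
z_{α} + z_β = 1.645 + 1.282 = 2.927.
n = 2 × (2.927 / 0.33)² = 2 × 8.870² = 2 × 78.67 = 157.3.
Round up to the next whole participant.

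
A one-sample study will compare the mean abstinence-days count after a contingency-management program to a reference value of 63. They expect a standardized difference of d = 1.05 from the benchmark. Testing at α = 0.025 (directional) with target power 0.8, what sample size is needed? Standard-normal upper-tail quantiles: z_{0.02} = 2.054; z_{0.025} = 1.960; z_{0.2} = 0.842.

For a one-sample test: n = ((z_{α} + z_β) / d)².
z_{α} + z_β = 1.960 + 0.842 = 2.802.
n = (2.802 / 1.05)² = 2.669² = 7.12.
Round up.

n = 8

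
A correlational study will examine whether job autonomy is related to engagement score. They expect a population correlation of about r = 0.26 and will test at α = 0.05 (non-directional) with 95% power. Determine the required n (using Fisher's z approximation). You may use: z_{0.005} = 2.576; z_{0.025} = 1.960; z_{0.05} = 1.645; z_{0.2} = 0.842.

Fisher's z: C = ½·ln((1+r)/(1−r)) = ½·ln(1.7027) = 0.2661.
n = ((z_{α/2} + z_β)/C)² + 3.
(1.960 + 1.645) / 0.2661 = 3.605 / 0.2661 = 13.548.
n = 13.548² + 3 = 183.54 + 3 = 186.5.
Round up.

n = 187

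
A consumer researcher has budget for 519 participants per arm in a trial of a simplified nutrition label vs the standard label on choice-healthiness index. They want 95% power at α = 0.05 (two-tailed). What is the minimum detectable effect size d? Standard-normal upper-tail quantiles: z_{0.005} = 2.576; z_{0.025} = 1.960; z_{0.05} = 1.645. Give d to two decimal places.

For two independent groups of n = 519 each: d_min = (z_{α/2} + z_β)·√(2/n).
z-sum = 1.960 + 1.645 = 3.605.
d_min = 3.605 × √(2/519) = 3.605 × 0.0621 = 0.224.

d_min ≈ 0.22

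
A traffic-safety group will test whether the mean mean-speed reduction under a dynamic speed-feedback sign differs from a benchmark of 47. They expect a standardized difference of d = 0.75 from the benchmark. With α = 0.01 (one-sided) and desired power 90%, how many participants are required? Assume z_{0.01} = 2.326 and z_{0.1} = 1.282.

n = 24

For a one-sample test: n = ((z_{α} + z_β) / d)².
z_{α} + z_β = 2.326 + 1.282 = 3.608.
n = (3.608 / 0.75)² = 4.811² = 23.14.
Round up.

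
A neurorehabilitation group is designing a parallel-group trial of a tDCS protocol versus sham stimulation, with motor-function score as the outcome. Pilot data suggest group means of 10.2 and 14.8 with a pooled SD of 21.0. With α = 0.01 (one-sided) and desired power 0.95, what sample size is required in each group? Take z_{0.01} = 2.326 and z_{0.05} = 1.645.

n = 658 per group

Cohen's d = |M₁ − M₂| / SD_pooled = |10.2 − 14.8| / 21.0 = 4.6 / 21.0 = 0.219.
For two independent groups with equal n: n = 2·((z_{α} + z_β) / d)².
z_{α} + z_β = 2.326 + 1.645 = 3.971.
n = 2 × (3.971 / 0.219)² = 2 × 18.132² = 2 × 328.78 = 657.6.
Round up to the next whole participant.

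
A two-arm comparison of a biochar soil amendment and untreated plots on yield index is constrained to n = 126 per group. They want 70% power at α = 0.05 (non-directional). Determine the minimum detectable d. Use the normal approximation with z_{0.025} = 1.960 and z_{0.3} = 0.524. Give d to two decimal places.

d_min ≈ 0.31

For two independent groups of n = 126 each: d_min = (z_{α/2} + z_β)·√(2/n).
z-sum = 1.960 + 0.524 = 2.484.
d_min = 2.484 × √(2/126) = 2.484 × 0.1260 = 0.313.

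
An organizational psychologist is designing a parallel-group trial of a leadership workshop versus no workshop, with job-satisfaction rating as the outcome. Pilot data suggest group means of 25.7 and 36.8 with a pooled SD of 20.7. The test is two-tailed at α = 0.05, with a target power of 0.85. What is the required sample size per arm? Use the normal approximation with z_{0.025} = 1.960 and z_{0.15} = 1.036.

n = 63 per group

Cohen's d = |M₁ − M₂| / SD_pooled = |25.7 − 36.8| / 20.7 = 11.1 / 20.7 = 0.536.
For two independent groups with equal n: n = 2·((z_{α/2} + z_β) / d)².
z_{α/2} + z_β = 1.960 + 1.036 = 2.996.
n = 2 × (2.996 / 0.536)² = 2 × 5.590² = 2 × 31.24 = 62.5.
Round up to the next whole participant.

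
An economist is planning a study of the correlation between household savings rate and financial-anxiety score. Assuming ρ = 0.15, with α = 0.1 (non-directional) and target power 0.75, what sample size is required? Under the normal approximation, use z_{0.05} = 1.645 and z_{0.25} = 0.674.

Fisher's z: C = ½·ln((1+r)/(1−r)) = ½·ln(1.3529) = 0.1511.
n = ((z_{α/2} + z_β)/C)² + 3.
(1.645 + 0.674) / 0.1511 = 2.319 / 0.1511 = 15.347.
n = 15.347² + 3 = 235.54 + 3 = 238.5.
Round up.

n = 239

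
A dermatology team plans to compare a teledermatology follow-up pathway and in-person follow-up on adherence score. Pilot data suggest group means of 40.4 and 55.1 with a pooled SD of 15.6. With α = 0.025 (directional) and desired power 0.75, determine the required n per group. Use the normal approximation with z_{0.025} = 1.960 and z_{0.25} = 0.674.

Cohen's d = |M₁ − M₂| / SD_pooled = |40.4 − 55.1| / 15.6 = 14.7 / 15.6 = 0.942.
For two independent groups with equal n: n = 2·((z_{α} + z_β) / d)².
z_{α} + z_β = 1.960 + 0.674 = 2.634.
n = 2 × (2.634 / 0.942)² = 2 × 2.796² = 2 × 7.82 = 15.6.
Round up to the next whole participant.

n = 16 per group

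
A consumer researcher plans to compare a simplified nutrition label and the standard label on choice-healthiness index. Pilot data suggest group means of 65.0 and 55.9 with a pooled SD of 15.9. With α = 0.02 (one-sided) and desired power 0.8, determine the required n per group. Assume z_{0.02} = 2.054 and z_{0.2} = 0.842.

n = 52 per group

Cohen's d = |M₁ − M₂| / SD_pooled = |65.0 − 55.9| / 15.9 = 9.1 / 15.9 = 0.572.
For two independent groups with equal n: n = 2·((z_{α} + z_β) / d)².
z_{α} + z_β = 2.054 + 0.842 = 2.896.
n = 2 × (2.896 / 0.572)² = 2 × 5.063² = 2 × 25.63 = 51.3.
Round up to the next whole participant.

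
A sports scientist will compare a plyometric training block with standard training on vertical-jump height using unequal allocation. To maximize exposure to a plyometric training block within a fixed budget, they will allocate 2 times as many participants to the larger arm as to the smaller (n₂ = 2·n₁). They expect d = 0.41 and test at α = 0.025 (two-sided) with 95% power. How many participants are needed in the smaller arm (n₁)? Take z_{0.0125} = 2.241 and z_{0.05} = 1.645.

n₁ = 135

With allocation ratio k = n₂/n₁ = 2, Var(x̄₁−x̄₂) = σ²(1/n₁ + 1/(k·n₁)) = σ²·(k+1)/(k·n₁).
So n₁ = (1 + 1/k)·((z_{α/2} + z_β)/d)² = 1.500 × (3.886/0.41)².
n₁ = 1.500 × 89.83 = 134.8.
Round up: n₁ = 135, giving n₂ = 2 × 135 = 270.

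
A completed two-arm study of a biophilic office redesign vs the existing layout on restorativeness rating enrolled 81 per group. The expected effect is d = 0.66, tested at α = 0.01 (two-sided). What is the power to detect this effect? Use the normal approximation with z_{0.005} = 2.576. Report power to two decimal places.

power ≈ 0.95

For two equal groups, power = Φ(d·√(n/2) − z_{α/2}).
d·√(n/2) = 0.66 × √(81/2) = 0.66 × 6.364 = 4.200.
z_β = 4.200 − 2.576 = 1.624.
Power = Φ(1.624) = 0.948.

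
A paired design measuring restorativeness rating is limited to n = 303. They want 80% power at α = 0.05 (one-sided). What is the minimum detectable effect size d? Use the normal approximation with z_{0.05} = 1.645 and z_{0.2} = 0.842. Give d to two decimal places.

d_min ≈ 0.14

For a single sample (or paired design) of n = 303: d_min = (z_{α} + z_β)/√n.
z-sum = 1.645 + 0.842 = 2.487.
d_min = 2.487 / √303 = 2.487 / 17.407 = 0.143.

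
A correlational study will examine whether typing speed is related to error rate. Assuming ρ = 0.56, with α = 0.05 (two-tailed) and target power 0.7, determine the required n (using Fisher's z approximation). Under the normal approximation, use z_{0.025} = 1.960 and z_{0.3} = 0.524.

Fisher's z: C = ½·ln((1+r)/(1−r)) = ½·ln(3.5455) = 0.6328.
n = ((z_{α/2} + z_β)/C)² + 3.
(1.960 + 0.524) / 0.6328 = 2.484 / 0.6328 = 3.925.
n = 3.925² + 3 = 15.41 + 3 = 18.4.
Round up.

n = 19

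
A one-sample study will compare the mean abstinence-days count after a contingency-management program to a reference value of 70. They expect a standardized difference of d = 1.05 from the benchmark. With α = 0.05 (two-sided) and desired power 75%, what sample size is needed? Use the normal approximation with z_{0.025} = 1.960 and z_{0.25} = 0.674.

For a one-sample test: n = ((z_{α/2} + z_β) / d)².
z_{α/2} + z_β = 1.960 + 0.674 = 2.634.
n = (2.634 / 1.05)² = 2.509² = 6.29.
Round up.

n = 7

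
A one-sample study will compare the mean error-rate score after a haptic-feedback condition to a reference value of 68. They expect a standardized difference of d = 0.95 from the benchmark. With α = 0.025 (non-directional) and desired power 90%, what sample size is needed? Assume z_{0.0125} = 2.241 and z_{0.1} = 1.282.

n = 14

For a one-sample test: n = ((z_{α/2} + z_β) / d)².
z_{α/2} + z_β = 2.241 + 1.282 = 3.523.
n = (3.523 / 0.95)² = 3.708² = 13.75.
Round up.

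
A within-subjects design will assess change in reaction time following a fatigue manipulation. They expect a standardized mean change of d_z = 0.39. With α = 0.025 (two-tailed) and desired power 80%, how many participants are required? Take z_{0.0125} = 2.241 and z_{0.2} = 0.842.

For a paired (one-sample on differences) test: n = ((z_{α/2} + z_β) / d)².
z_{α/2} + z_β = 2.241 + 0.842 = 3.083.
n = (3.083 / 0.39)² = 7.905² = 62.49.
Round up.

n = 63 pairs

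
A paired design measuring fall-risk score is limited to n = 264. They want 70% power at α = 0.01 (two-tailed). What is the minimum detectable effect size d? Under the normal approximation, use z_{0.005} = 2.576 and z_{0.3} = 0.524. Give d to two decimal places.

d_min ≈ 0.19

For a single sample (or paired design) of n = 264: d_min = (z_{α/2} + z_β)/√n.
z-sum = 2.576 + 0.524 = 3.100.
d_min = 3.100 / √264 = 3.100 / 16.248 = 0.191.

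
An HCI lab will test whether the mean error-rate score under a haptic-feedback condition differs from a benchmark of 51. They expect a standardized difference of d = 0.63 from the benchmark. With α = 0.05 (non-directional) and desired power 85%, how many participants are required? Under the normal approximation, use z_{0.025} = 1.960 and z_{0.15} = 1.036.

n = 23

For a one-sample test: n = ((z_{α/2} + z_β) / d)².
z_{α/2} + z_β = 1.960 + 1.036 = 2.996.
n = (2.996 / 0.63)² = 4.756² = 22.62.
Round up.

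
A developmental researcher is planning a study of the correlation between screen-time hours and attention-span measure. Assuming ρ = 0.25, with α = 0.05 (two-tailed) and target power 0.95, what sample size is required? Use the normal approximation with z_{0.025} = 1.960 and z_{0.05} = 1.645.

n = 203

Fisher's z: C = ½·ln((1+r)/(1−r)) = ½·ln(1.6667) = 0.2554.
n = ((z_{α/2} + z_β)/C)² + 3.
(1.960 + 1.645) / 0.2554 = 3.605 / 0.2554 = 14.115.
n = 14.115² + 3 = 199.24 + 3 = 202.2.
Round up.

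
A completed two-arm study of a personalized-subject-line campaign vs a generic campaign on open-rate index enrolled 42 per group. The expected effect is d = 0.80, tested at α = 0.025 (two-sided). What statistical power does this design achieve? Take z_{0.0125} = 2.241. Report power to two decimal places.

power ≈ 0.92

For two equal groups, power = Φ(d·√(n/2) − z_{α/2}).
d·√(n/2) = 0.80 × √(42/2) = 0.80 × 4.583 = 3.666.
z_β = 3.666 − 2.241 = 1.425.
Power = Φ(1.425) = 0.923.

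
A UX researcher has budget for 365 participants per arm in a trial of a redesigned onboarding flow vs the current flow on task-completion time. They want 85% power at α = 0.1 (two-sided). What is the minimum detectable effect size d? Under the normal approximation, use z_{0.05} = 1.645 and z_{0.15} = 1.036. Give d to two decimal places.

For two independent groups of n = 365 each: d_min = (z_{α/2} + z_β)·√(2/n).
z-sum = 1.645 + 1.036 = 2.681.
d_min = 2.681 × √(2/365) = 2.681 × 0.0740 = 0.198.

d_min ≈ 0.20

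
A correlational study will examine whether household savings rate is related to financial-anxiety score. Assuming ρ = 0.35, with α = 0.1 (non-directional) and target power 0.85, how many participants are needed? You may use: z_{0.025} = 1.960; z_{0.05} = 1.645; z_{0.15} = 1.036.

n = 57

Fisher's z: C = ½·ln((1+r)/(1−r)) = ½·ln(2.0769) = 0.3654.
n = ((z_{α/2} + z_β)/C)² + 3.
(1.645 + 1.036) / 0.3654 = 2.681 / 0.3654 = 7.337.
n = 7.337² + 3 = 53.83 + 3 = 56.8.
Round up.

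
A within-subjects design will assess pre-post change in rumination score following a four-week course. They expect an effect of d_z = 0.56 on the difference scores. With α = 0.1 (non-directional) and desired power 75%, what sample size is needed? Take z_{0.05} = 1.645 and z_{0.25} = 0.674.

For a paired (one-sample on differences) test: n = ((z_{α/2} + z_β) / d)².
z_{α/2} + z_β = 1.645 + 0.674 = 2.319.
n = (2.319 / 0.56)² = 4.141² = 17.15.
Round up.

n = 18 pairs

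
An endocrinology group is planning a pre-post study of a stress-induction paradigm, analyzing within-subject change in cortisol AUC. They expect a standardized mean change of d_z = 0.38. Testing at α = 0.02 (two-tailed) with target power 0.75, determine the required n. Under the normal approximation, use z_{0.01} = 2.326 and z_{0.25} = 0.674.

For a paired (one-sample on differences) test: n = ((z_{α/2} + z_β) / d)².
z_{α/2} + z_β = 2.326 + 0.674 = 3.000.
n = (3.000 / 0.38)² = 7.895² = 62.33.
Round up.

n = 63 pairs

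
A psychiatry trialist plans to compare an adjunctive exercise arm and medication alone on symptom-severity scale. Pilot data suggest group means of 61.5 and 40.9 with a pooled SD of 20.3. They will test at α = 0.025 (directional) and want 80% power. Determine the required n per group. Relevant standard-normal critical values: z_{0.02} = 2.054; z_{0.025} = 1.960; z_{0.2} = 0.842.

n = 16 per group

Cohen's d = |M₁ − M₂| / SD_pooled = |61.5 − 40.9| / 20.3 = 20.6 / 20.3 = 1.015.
For two independent groups with equal n: n = 2·((z_{α} + z_β) / d)².
z_{α} + z_β = 1.960 + 0.842 = 2.802.
n = 2 × (2.802 / 1.015)² = 2 × 2.761² = 2 × 7.62 = 15.2.
Round up to the next whole participant.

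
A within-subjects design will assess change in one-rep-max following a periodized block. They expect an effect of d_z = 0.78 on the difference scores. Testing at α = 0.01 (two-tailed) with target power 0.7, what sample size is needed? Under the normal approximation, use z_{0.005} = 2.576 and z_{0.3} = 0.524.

For a paired (one-sample on differences) test: n = ((z_{α/2} + z_β) / d)².
z_{α/2} + z_β = 2.576 + 0.524 = 3.100.
n = (3.100 / 0.78)² = 3.974² = 15.80.
Round up.

n = 16 pairs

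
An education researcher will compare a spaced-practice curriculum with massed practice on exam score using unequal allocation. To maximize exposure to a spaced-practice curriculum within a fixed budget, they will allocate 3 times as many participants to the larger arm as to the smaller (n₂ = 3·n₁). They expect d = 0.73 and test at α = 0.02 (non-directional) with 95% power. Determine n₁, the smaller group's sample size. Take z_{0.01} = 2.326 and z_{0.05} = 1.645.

With allocation ratio k = n₂/n₁ = 3, Var(x̄₁−x̄₂) = σ²(1/n₁ + 1/(k·n₁)) = σ²·(k+1)/(k·n₁).
So n₁ = (1 + 1/k)·((z_{α/2} + z_β)/d)² = 1.333 × (3.971/0.73)².
n₁ = 1.333 × 29.59 = 39.5.
Round up: n₁ = 40, giving n₂ = 3 × 40 = 120.

n₁ = 40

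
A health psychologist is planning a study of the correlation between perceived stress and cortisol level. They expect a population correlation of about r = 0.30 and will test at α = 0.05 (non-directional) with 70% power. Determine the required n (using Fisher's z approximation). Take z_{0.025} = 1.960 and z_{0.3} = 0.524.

Fisher's z: C = ½·ln((1+r)/(1−r)) = ½·ln(1.8571) = 0.3095.
n = ((z_{α/2} + z_β)/C)² + 3.
(1.960 + 0.524) / 0.3095 = 2.484 / 0.3095 = 8.026.
n = 8.026² + 3 = 64.41 + 3 = 67.4.
Round up.

n = 68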